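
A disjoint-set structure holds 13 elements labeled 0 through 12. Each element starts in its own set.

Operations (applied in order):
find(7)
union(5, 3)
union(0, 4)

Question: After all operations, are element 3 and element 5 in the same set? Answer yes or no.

Answer: yes

Derivation:
Step 1: find(7) -> no change; set of 7 is {7}
Step 2: union(5, 3) -> merged; set of 5 now {3, 5}
Step 3: union(0, 4) -> merged; set of 0 now {0, 4}
Set of 3: {3, 5}; 5 is a member.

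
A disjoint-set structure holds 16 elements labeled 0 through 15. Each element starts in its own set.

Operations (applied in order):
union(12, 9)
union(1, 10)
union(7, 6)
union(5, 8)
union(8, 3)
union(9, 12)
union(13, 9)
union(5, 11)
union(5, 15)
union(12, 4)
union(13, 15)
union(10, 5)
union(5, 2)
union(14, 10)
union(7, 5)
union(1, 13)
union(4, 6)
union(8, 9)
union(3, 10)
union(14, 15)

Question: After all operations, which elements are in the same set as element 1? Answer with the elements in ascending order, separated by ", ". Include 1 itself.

Answer: 1, 2, 3, 4, 5, 6, 7, 8, 9, 10, 11, 12, 13, 14, 15

Derivation:
Step 1: union(12, 9) -> merged; set of 12 now {9, 12}
Step 2: union(1, 10) -> merged; set of 1 now {1, 10}
Step 3: union(7, 6) -> merged; set of 7 now {6, 7}
Step 4: union(5, 8) -> merged; set of 5 now {5, 8}
Step 5: union(8, 3) -> merged; set of 8 now {3, 5, 8}
Step 6: union(9, 12) -> already same set; set of 9 now {9, 12}
Step 7: union(13, 9) -> merged; set of 13 now {9, 12, 13}
Step 8: union(5, 11) -> merged; set of 5 now {3, 5, 8, 11}
Step 9: union(5, 15) -> merged; set of 5 now {3, 5, 8, 11, 15}
Step 10: union(12, 4) -> merged; set of 12 now {4, 9, 12, 13}
Step 11: union(13, 15) -> merged; set of 13 now {3, 4, 5, 8, 9, 11, 12, 13, 15}
Step 12: union(10, 5) -> merged; set of 10 now {1, 3, 4, 5, 8, 9, 10, 11, 12, 13, 15}
Step 13: union(5, 2) -> merged; set of 5 now {1, 2, 3, 4, 5, 8, 9, 10, 11, 12, 13, 15}
Step 14: union(14, 10) -> merged; set of 14 now {1, 2, 3, 4, 5, 8, 9, 10, 11, 12, 13, 14, 15}
Step 15: union(7, 5) -> merged; set of 7 now {1, 2, 3, 4, 5, 6, 7, 8, 9, 10, 11, 12, 13, 14, 15}
Step 16: union(1, 13) -> already same set; set of 1 now {1, 2, 3, 4, 5, 6, 7, 8, 9, 10, 11, 12, 13, 14, 15}
Step 17: union(4, 6) -> already same set; set of 4 now {1, 2, 3, 4, 5, 6, 7, 8, 9, 10, 11, 12, 13, 14, 15}
Step 18: union(8, 9) -> already same set; set of 8 now {1, 2, 3, 4, 5, 6, 7, 8, 9, 10, 11, 12, 13, 14, 15}
Step 19: union(3, 10) -> already same set; set of 3 now {1, 2, 3, 4, 5, 6, 7, 8, 9, 10, 11, 12, 13, 14, 15}
Step 20: union(14, 15) -> already same set; set of 14 now {1, 2, 3, 4, 5, 6, 7, 8, 9, 10, 11, 12, 13, 14, 15}
Component of 1: {1, 2, 3, 4, 5, 6, 7, 8, 9, 10, 11, 12, 13, 14, 15}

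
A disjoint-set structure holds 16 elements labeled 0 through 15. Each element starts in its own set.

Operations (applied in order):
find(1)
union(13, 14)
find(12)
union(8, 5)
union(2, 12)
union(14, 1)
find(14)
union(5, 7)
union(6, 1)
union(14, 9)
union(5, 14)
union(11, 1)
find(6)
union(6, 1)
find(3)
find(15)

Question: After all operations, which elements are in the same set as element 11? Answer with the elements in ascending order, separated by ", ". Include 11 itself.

Step 1: find(1) -> no change; set of 1 is {1}
Step 2: union(13, 14) -> merged; set of 13 now {13, 14}
Step 3: find(12) -> no change; set of 12 is {12}
Step 4: union(8, 5) -> merged; set of 8 now {5, 8}
Step 5: union(2, 12) -> merged; set of 2 now {2, 12}
Step 6: union(14, 1) -> merged; set of 14 now {1, 13, 14}
Step 7: find(14) -> no change; set of 14 is {1, 13, 14}
Step 8: union(5, 7) -> merged; set of 5 now {5, 7, 8}
Step 9: union(6, 1) -> merged; set of 6 now {1, 6, 13, 14}
Step 10: union(14, 9) -> merged; set of 14 now {1, 6, 9, 13, 14}
Step 11: union(5, 14) -> merged; set of 5 now {1, 5, 6, 7, 8, 9, 13, 14}
Step 12: union(11, 1) -> merged; set of 11 now {1, 5, 6, 7, 8, 9, 11, 13, 14}
Step 13: find(6) -> no change; set of 6 is {1, 5, 6, 7, 8, 9, 11, 13, 14}
Step 14: union(6, 1) -> already same set; set of 6 now {1, 5, 6, 7, 8, 9, 11, 13, 14}
Step 15: find(3) -> no change; set of 3 is {3}
Step 16: find(15) -> no change; set of 15 is {15}
Component of 11: {1, 5, 6, 7, 8, 9, 11, 13, 14}

Answer: 1, 5, 6, 7, 8, 9, 11, 13, 14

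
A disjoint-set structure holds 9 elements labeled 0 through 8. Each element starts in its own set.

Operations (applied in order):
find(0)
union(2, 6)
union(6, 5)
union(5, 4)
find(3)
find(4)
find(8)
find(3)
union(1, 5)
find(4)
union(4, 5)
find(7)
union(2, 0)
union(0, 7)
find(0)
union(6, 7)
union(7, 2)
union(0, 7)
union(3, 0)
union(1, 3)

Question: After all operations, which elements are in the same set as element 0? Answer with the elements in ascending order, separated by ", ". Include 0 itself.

Step 1: find(0) -> no change; set of 0 is {0}
Step 2: union(2, 6) -> merged; set of 2 now {2, 6}
Step 3: union(6, 5) -> merged; set of 6 now {2, 5, 6}
Step 4: union(5, 4) -> merged; set of 5 now {2, 4, 5, 6}
Step 5: find(3) -> no change; set of 3 is {3}
Step 6: find(4) -> no change; set of 4 is {2, 4, 5, 6}
Step 7: find(8) -> no change; set of 8 is {8}
Step 8: find(3) -> no change; set of 3 is {3}
Step 9: union(1, 5) -> merged; set of 1 now {1, 2, 4, 5, 6}
Step 10: find(4) -> no change; set of 4 is {1, 2, 4, 5, 6}
Step 11: union(4, 5) -> already same set; set of 4 now {1, 2, 4, 5, 6}
Step 12: find(7) -> no change; set of 7 is {7}
Step 13: union(2, 0) -> merged; set of 2 now {0, 1, 2, 4, 5, 6}
Step 14: union(0, 7) -> merged; set of 0 now {0, 1, 2, 4, 5, 6, 7}
Step 15: find(0) -> no change; set of 0 is {0, 1, 2, 4, 5, 6, 7}
Step 16: union(6, 7) -> already same set; set of 6 now {0, 1, 2, 4, 5, 6, 7}
Step 17: union(7, 2) -> already same set; set of 7 now {0, 1, 2, 4, 5, 6, 7}
Step 18: union(0, 7) -> already same set; set of 0 now {0, 1, 2, 4, 5, 6, 7}
Step 19: union(3, 0) -> merged; set of 3 now {0, 1, 2, 3, 4, 5, 6, 7}
Step 20: union(1, 3) -> already same set; set of 1 now {0, 1, 2, 3, 4, 5, 6, 7}
Component of 0: {0, 1, 2, 3, 4, 5, 6, 7}

Answer: 0, 1, 2, 3, 4, 5, 6, 7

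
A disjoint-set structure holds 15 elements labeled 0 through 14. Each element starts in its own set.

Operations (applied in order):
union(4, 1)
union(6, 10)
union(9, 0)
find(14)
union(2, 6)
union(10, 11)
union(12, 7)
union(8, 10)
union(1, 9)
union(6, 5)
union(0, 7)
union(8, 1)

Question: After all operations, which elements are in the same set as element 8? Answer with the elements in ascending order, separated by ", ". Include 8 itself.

Step 1: union(4, 1) -> merged; set of 4 now {1, 4}
Step 2: union(6, 10) -> merged; set of 6 now {6, 10}
Step 3: union(9, 0) -> merged; set of 9 now {0, 9}
Step 4: find(14) -> no change; set of 14 is {14}
Step 5: union(2, 6) -> merged; set of 2 now {2, 6, 10}
Step 6: union(10, 11) -> merged; set of 10 now {2, 6, 10, 11}
Step 7: union(12, 7) -> merged; set of 12 now {7, 12}
Step 8: union(8, 10) -> merged; set of 8 now {2, 6, 8, 10, 11}
Step 9: union(1, 9) -> merged; set of 1 now {0, 1, 4, 9}
Step 10: union(6, 5) -> merged; set of 6 now {2, 5, 6, 8, 10, 11}
Step 11: union(0, 7) -> merged; set of 0 now {0, 1, 4, 7, 9, 12}
Step 12: union(8, 1) -> merged; set of 8 now {0, 1, 2, 4, 5, 6, 7, 8, 9, 10, 11, 12}
Component of 8: {0, 1, 2, 4, 5, 6, 7, 8, 9, 10, 11, 12}

Answer: 0, 1, 2, 4, 5, 6, 7, 8, 9, 10, 11, 12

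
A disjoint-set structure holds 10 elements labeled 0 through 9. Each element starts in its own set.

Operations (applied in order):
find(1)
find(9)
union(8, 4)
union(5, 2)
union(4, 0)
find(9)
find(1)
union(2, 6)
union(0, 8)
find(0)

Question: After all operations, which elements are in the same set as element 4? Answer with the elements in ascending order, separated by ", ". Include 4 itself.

Step 1: find(1) -> no change; set of 1 is {1}
Step 2: find(9) -> no change; set of 9 is {9}
Step 3: union(8, 4) -> merged; set of 8 now {4, 8}
Step 4: union(5, 2) -> merged; set of 5 now {2, 5}
Step 5: union(4, 0) -> merged; set of 4 now {0, 4, 8}
Step 6: find(9) -> no change; set of 9 is {9}
Step 7: find(1) -> no change; set of 1 is {1}
Step 8: union(2, 6) -> merged; set of 2 now {2, 5, 6}
Step 9: union(0, 8) -> already same set; set of 0 now {0, 4, 8}
Step 10: find(0) -> no change; set of 0 is {0, 4, 8}
Component of 4: {0, 4, 8}

Answer: 0, 4, 8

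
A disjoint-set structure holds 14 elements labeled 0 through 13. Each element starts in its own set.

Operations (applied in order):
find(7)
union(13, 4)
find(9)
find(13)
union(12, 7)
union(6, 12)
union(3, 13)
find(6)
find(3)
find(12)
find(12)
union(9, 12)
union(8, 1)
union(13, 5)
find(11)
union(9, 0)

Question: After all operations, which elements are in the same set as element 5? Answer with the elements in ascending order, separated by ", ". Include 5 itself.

Step 1: find(7) -> no change; set of 7 is {7}
Step 2: union(13, 4) -> merged; set of 13 now {4, 13}
Step 3: find(9) -> no change; set of 9 is {9}
Step 4: find(13) -> no change; set of 13 is {4, 13}
Step 5: union(12, 7) -> merged; set of 12 now {7, 12}
Step 6: union(6, 12) -> merged; set of 6 now {6, 7, 12}
Step 7: union(3, 13) -> merged; set of 3 now {3, 4, 13}
Step 8: find(6) -> no change; set of 6 is {6, 7, 12}
Step 9: find(3) -> no change; set of 3 is {3, 4, 13}
Step 10: find(12) -> no change; set of 12 is {6, 7, 12}
Step 11: find(12) -> no change; set of 12 is {6, 7, 12}
Step 12: union(9, 12) -> merged; set of 9 now {6, 7, 9, 12}
Step 13: union(8, 1) -> merged; set of 8 now {1, 8}
Step 14: union(13, 5) -> merged; set of 13 now {3, 4, 5, 13}
Step 15: find(11) -> no change; set of 11 is {11}
Step 16: union(9, 0) -> merged; set of 9 now {0, 6, 7, 9, 12}
Component of 5: {3, 4, 5, 13}

Answer: 3, 4, 5, 13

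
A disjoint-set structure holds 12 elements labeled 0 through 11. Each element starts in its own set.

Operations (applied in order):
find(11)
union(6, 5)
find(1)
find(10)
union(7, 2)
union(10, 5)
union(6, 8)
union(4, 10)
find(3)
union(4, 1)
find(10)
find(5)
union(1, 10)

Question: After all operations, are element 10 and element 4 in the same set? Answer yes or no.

Step 1: find(11) -> no change; set of 11 is {11}
Step 2: union(6, 5) -> merged; set of 6 now {5, 6}
Step 3: find(1) -> no change; set of 1 is {1}
Step 4: find(10) -> no change; set of 10 is {10}
Step 5: union(7, 2) -> merged; set of 7 now {2, 7}
Step 6: union(10, 5) -> merged; set of 10 now {5, 6, 10}
Step 7: union(6, 8) -> merged; set of 6 now {5, 6, 8, 10}
Step 8: union(4, 10) -> merged; set of 4 now {4, 5, 6, 8, 10}
Step 9: find(3) -> no change; set of 3 is {3}
Step 10: union(4, 1) -> merged; set of 4 now {1, 4, 5, 6, 8, 10}
Step 11: find(10) -> no change; set of 10 is {1, 4, 5, 6, 8, 10}
Step 12: find(5) -> no change; set of 5 is {1, 4, 5, 6, 8, 10}
Step 13: union(1, 10) -> already same set; set of 1 now {1, 4, 5, 6, 8, 10}
Set of 10: {1, 4, 5, 6, 8, 10}; 4 is a member.

Answer: yes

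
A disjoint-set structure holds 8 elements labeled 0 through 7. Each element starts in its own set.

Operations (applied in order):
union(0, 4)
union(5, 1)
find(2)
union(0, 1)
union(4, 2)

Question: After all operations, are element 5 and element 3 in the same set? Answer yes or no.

Answer: no

Derivation:
Step 1: union(0, 4) -> merged; set of 0 now {0, 4}
Step 2: union(5, 1) -> merged; set of 5 now {1, 5}
Step 3: find(2) -> no change; set of 2 is {2}
Step 4: union(0, 1) -> merged; set of 0 now {0, 1, 4, 5}
Step 5: union(4, 2) -> merged; set of 4 now {0, 1, 2, 4, 5}
Set of 5: {0, 1, 2, 4, 5}; 3 is not a member.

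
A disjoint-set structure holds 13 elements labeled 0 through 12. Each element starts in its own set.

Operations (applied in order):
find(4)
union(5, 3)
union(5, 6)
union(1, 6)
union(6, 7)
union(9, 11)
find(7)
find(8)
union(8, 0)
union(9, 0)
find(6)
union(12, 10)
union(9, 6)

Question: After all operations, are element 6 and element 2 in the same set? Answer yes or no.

Step 1: find(4) -> no change; set of 4 is {4}
Step 2: union(5, 3) -> merged; set of 5 now {3, 5}
Step 3: union(5, 6) -> merged; set of 5 now {3, 5, 6}
Step 4: union(1, 6) -> merged; set of 1 now {1, 3, 5, 6}
Step 5: union(6, 7) -> merged; set of 6 now {1, 3, 5, 6, 7}
Step 6: union(9, 11) -> merged; set of 9 now {9, 11}
Step 7: find(7) -> no change; set of 7 is {1, 3, 5, 6, 7}
Step 8: find(8) -> no change; set of 8 is {8}
Step 9: union(8, 0) -> merged; set of 8 now {0, 8}
Step 10: union(9, 0) -> merged; set of 9 now {0, 8, 9, 11}
Step 11: find(6) -> no change; set of 6 is {1, 3, 5, 6, 7}
Step 12: union(12, 10) -> merged; set of 12 now {10, 12}
Step 13: union(9, 6) -> merged; set of 9 now {0, 1, 3, 5, 6, 7, 8, 9, 11}
Set of 6: {0, 1, 3, 5, 6, 7, 8, 9, 11}; 2 is not a member.

Answer: no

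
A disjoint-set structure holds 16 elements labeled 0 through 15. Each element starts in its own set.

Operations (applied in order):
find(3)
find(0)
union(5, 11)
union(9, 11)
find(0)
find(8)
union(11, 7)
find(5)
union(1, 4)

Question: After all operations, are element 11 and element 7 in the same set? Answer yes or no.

Answer: yes

Derivation:
Step 1: find(3) -> no change; set of 3 is {3}
Step 2: find(0) -> no change; set of 0 is {0}
Step 3: union(5, 11) -> merged; set of 5 now {5, 11}
Step 4: union(9, 11) -> merged; set of 9 now {5, 9, 11}
Step 5: find(0) -> no change; set of 0 is {0}
Step 6: find(8) -> no change; set of 8 is {8}
Step 7: union(11, 7) -> merged; set of 11 now {5, 7, 9, 11}
Step 8: find(5) -> no change; set of 5 is {5, 7, 9, 11}
Step 9: union(1, 4) -> merged; set of 1 now {1, 4}
Set of 11: {5, 7, 9, 11}; 7 is a member.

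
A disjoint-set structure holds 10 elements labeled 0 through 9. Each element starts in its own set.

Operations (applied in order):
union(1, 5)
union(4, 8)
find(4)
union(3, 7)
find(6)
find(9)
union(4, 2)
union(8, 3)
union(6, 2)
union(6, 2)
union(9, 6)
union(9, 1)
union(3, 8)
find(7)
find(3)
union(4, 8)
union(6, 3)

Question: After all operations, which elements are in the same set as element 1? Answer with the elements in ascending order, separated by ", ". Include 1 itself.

Answer: 1, 2, 3, 4, 5, 6, 7, 8, 9

Derivation:
Step 1: union(1, 5) -> merged; set of 1 now {1, 5}
Step 2: union(4, 8) -> merged; set of 4 now {4, 8}
Step 3: find(4) -> no change; set of 4 is {4, 8}
Step 4: union(3, 7) -> merged; set of 3 now {3, 7}
Step 5: find(6) -> no change; set of 6 is {6}
Step 6: find(9) -> no change; set of 9 is {9}
Step 7: union(4, 2) -> merged; set of 4 now {2, 4, 8}
Step 8: union(8, 3) -> merged; set of 8 now {2, 3, 4, 7, 8}
Step 9: union(6, 2) -> merged; set of 6 now {2, 3, 4, 6, 7, 8}
Step 10: union(6, 2) -> already same set; set of 6 now {2, 3, 4, 6, 7, 8}
Step 11: union(9, 6) -> merged; set of 9 now {2, 3, 4, 6, 7, 8, 9}
Step 12: union(9, 1) -> merged; set of 9 now {1, 2, 3, 4, 5, 6, 7, 8, 9}
Step 13: union(3, 8) -> already same set; set of 3 now {1, 2, 3, 4, 5, 6, 7, 8, 9}
Step 14: find(7) -> no change; set of 7 is {1, 2, 3, 4, 5, 6, 7, 8, 9}
Step 15: find(3) -> no change; set of 3 is {1, 2, 3, 4, 5, 6, 7, 8, 9}
Step 16: union(4, 8) -> already same set; set of 4 now {1, 2, 3, 4, 5, 6, 7, 8, 9}
Step 17: union(6, 3) -> already same set; set of 6 now {1, 2, 3, 4, 5, 6, 7, 8, 9}
Component of 1: {1, 2, 3, 4, 5, 6, 7, 8, 9}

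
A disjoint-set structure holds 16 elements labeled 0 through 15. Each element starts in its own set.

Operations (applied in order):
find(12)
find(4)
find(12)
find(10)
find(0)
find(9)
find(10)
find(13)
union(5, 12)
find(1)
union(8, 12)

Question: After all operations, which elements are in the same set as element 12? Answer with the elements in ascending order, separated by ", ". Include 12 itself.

Step 1: find(12) -> no change; set of 12 is {12}
Step 2: find(4) -> no change; set of 4 is {4}
Step 3: find(12) -> no change; set of 12 is {12}
Step 4: find(10) -> no change; set of 10 is {10}
Step 5: find(0) -> no change; set of 0 is {0}
Step 6: find(9) -> no change; set of 9 is {9}
Step 7: find(10) -> no change; set of 10 is {10}
Step 8: find(13) -> no change; set of 13 is {13}
Step 9: union(5, 12) -> merged; set of 5 now {5, 12}
Step 10: find(1) -> no change; set of 1 is {1}
Step 11: union(8, 12) -> merged; set of 8 now {5, 8, 12}
Component of 12: {5, 8, 12}

Answer: 5, 8, 12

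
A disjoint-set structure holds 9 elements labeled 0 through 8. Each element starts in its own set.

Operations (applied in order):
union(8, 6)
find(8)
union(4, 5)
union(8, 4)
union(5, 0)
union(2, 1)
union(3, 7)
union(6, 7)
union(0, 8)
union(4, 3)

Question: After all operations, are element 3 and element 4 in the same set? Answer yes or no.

Step 1: union(8, 6) -> merged; set of 8 now {6, 8}
Step 2: find(8) -> no change; set of 8 is {6, 8}
Step 3: union(4, 5) -> merged; set of 4 now {4, 5}
Step 4: union(8, 4) -> merged; set of 8 now {4, 5, 6, 8}
Step 5: union(5, 0) -> merged; set of 5 now {0, 4, 5, 6, 8}
Step 6: union(2, 1) -> merged; set of 2 now {1, 2}
Step 7: union(3, 7) -> merged; set of 3 now {3, 7}
Step 8: union(6, 7) -> merged; set of 6 now {0, 3, 4, 5, 6, 7, 8}
Step 9: union(0, 8) -> already same set; set of 0 now {0, 3, 4, 5, 6, 7, 8}
Step 10: union(4, 3) -> already same set; set of 4 now {0, 3, 4, 5, 6, 7, 8}
Set of 3: {0, 3, 4, 5, 6, 7, 8}; 4 is a member.

Answer: yes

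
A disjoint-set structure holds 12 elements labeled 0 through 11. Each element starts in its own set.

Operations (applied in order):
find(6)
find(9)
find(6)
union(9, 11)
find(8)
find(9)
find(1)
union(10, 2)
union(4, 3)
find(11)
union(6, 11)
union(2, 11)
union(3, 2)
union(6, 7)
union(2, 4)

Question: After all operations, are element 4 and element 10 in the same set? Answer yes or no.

Step 1: find(6) -> no change; set of 6 is {6}
Step 2: find(9) -> no change; set of 9 is {9}
Step 3: find(6) -> no change; set of 6 is {6}
Step 4: union(9, 11) -> merged; set of 9 now {9, 11}
Step 5: find(8) -> no change; set of 8 is {8}
Step 6: find(9) -> no change; set of 9 is {9, 11}
Step 7: find(1) -> no change; set of 1 is {1}
Step 8: union(10, 2) -> merged; set of 10 now {2, 10}
Step 9: union(4, 3) -> merged; set of 4 now {3, 4}
Step 10: find(11) -> no change; set of 11 is {9, 11}
Step 11: union(6, 11) -> merged; set of 6 now {6, 9, 11}
Step 12: union(2, 11) -> merged; set of 2 now {2, 6, 9, 10, 11}
Step 13: union(3, 2) -> merged; set of 3 now {2, 3, 4, 6, 9, 10, 11}
Step 14: union(6, 7) -> merged; set of 6 now {2, 3, 4, 6, 7, 9, 10, 11}
Step 15: union(2, 4) -> already same set; set of 2 now {2, 3, 4, 6, 7, 9, 10, 11}
Set of 4: {2, 3, 4, 6, 7, 9, 10, 11}; 10 is a member.

Answer: yes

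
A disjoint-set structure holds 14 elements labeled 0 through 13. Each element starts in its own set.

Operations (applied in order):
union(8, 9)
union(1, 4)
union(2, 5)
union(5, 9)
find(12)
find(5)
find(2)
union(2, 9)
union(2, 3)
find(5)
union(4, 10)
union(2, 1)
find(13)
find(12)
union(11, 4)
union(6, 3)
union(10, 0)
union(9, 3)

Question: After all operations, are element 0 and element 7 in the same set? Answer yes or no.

Step 1: union(8, 9) -> merged; set of 8 now {8, 9}
Step 2: union(1, 4) -> merged; set of 1 now {1, 4}
Step 3: union(2, 5) -> merged; set of 2 now {2, 5}
Step 4: union(5, 9) -> merged; set of 5 now {2, 5, 8, 9}
Step 5: find(12) -> no change; set of 12 is {12}
Step 6: find(5) -> no change; set of 5 is {2, 5, 8, 9}
Step 7: find(2) -> no change; set of 2 is {2, 5, 8, 9}
Step 8: union(2, 9) -> already same set; set of 2 now {2, 5, 8, 9}
Step 9: union(2, 3) -> merged; set of 2 now {2, 3, 5, 8, 9}
Step 10: find(5) -> no change; set of 5 is {2, 3, 5, 8, 9}
Step 11: union(4, 10) -> merged; set of 4 now {1, 4, 10}
Step 12: union(2, 1) -> merged; set of 2 now {1, 2, 3, 4, 5, 8, 9, 10}
Step 13: find(13) -> no change; set of 13 is {13}
Step 14: find(12) -> no change; set of 12 is {12}
Step 15: union(11, 4) -> merged; set of 11 now {1, 2, 3, 4, 5, 8, 9, 10, 11}
Step 16: union(6, 3) -> merged; set of 6 now {1, 2, 3, 4, 5, 6, 8, 9, 10, 11}
Step 17: union(10, 0) -> merged; set of 10 now {0, 1, 2, 3, 4, 5, 6, 8, 9, 10, 11}
Step 18: union(9, 3) -> already same set; set of 9 now {0, 1, 2, 3, 4, 5, 6, 8, 9, 10, 11}
Set of 0: {0, 1, 2, 3, 4, 5, 6, 8, 9, 10, 11}; 7 is not a member.

Answer: no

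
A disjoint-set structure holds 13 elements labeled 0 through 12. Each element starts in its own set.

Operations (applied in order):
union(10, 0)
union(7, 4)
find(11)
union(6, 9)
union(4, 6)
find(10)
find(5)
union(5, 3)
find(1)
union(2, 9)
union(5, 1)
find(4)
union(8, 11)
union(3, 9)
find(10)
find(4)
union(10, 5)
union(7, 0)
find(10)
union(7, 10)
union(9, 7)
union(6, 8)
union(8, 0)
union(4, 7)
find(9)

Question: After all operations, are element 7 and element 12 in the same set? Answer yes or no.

Answer: no

Derivation:
Step 1: union(10, 0) -> merged; set of 10 now {0, 10}
Step 2: union(7, 4) -> merged; set of 7 now {4, 7}
Step 3: find(11) -> no change; set of 11 is {11}
Step 4: union(6, 9) -> merged; set of 6 now {6, 9}
Step 5: union(4, 6) -> merged; set of 4 now {4, 6, 7, 9}
Step 6: find(10) -> no change; set of 10 is {0, 10}
Step 7: find(5) -> no change; set of 5 is {5}
Step 8: union(5, 3) -> merged; set of 5 now {3, 5}
Step 9: find(1) -> no change; set of 1 is {1}
Step 10: union(2, 9) -> merged; set of 2 now {2, 4, 6, 7, 9}
Step 11: union(5, 1) -> merged; set of 5 now {1, 3, 5}
Step 12: find(4) -> no change; set of 4 is {2, 4, 6, 7, 9}
Step 13: union(8, 11) -> merged; set of 8 now {8, 11}
Step 14: union(3, 9) -> merged; set of 3 now {1, 2, 3, 4, 5, 6, 7, 9}
Step 15: find(10) -> no change; set of 10 is {0, 10}
Step 16: find(4) -> no change; set of 4 is {1, 2, 3, 4, 5, 6, 7, 9}
Step 17: union(10, 5) -> merged; set of 10 now {0, 1, 2, 3, 4, 5, 6, 7, 9, 10}
Step 18: union(7, 0) -> already same set; set of 7 now {0, 1, 2, 3, 4, 5, 6, 7, 9, 10}
Step 19: find(10) -> no change; set of 10 is {0, 1, 2, 3, 4, 5, 6, 7, 9, 10}
Step 20: union(7, 10) -> already same set; set of 7 now {0, 1, 2, 3, 4, 5, 6, 7, 9, 10}
Step 21: union(9, 7) -> already same set; set of 9 now {0, 1, 2, 3, 4, 5, 6, 7, 9, 10}
Step 22: union(6, 8) -> merged; set of 6 now {0, 1, 2, 3, 4, 5, 6, 7, 8, 9, 10, 11}
Step 23: union(8, 0) -> already same set; set of 8 now {0, 1, 2, 3, 4, 5, 6, 7, 8, 9, 10, 11}
Step 24: union(4, 7) -> already same set; set of 4 now {0, 1, 2, 3, 4, 5, 6, 7, 8, 9, 10, 11}
Step 25: find(9) -> no change; set of 9 is {0, 1, 2, 3, 4, 5, 6, 7, 8, 9, 10, 11}
Set of 7: {0, 1, 2, 3, 4, 5, 6, 7, 8, 9, 10, 11}; 12 is not a member.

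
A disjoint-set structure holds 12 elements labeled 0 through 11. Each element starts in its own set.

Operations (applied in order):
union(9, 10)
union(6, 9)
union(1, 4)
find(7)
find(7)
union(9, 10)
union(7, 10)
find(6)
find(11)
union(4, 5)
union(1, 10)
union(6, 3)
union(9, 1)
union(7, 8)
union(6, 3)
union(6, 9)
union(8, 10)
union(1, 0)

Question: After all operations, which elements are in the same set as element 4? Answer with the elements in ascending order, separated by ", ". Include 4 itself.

Answer: 0, 1, 3, 4, 5, 6, 7, 8, 9, 10

Derivation:
Step 1: union(9, 10) -> merged; set of 9 now {9, 10}
Step 2: union(6, 9) -> merged; set of 6 now {6, 9, 10}
Step 3: union(1, 4) -> merged; set of 1 now {1, 4}
Step 4: find(7) -> no change; set of 7 is {7}
Step 5: find(7) -> no change; set of 7 is {7}
Step 6: union(9, 10) -> already same set; set of 9 now {6, 9, 10}
Step 7: union(7, 10) -> merged; set of 7 now {6, 7, 9, 10}
Step 8: find(6) -> no change; set of 6 is {6, 7, 9, 10}
Step 9: find(11) -> no change; set of 11 is {11}
Step 10: union(4, 5) -> merged; set of 4 now {1, 4, 5}
Step 11: union(1, 10) -> merged; set of 1 now {1, 4, 5, 6, 7, 9, 10}
Step 12: union(6, 3) -> merged; set of 6 now {1, 3, 4, 5, 6, 7, 9, 10}
Step 13: union(9, 1) -> already same set; set of 9 now {1, 3, 4, 5, 6, 7, 9, 10}
Step 14: union(7, 8) -> merged; set of 7 now {1, 3, 4, 5, 6, 7, 8, 9, 10}
Step 15: union(6, 3) -> already same set; set of 6 now {1, 3, 4, 5, 6, 7, 8, 9, 10}
Step 16: union(6, 9) -> already same set; set of 6 now {1, 3, 4, 5, 6, 7, 8, 9, 10}
Step 17: union(8, 10) -> already same set; set of 8 now {1, 3, 4, 5, 6, 7, 8, 9, 10}
Step 18: union(1, 0) -> merged; set of 1 now {0, 1, 3, 4, 5, 6, 7, 8, 9, 10}
Component of 4: {0, 1, 3, 4, 5, 6, 7, 8, 9, 10}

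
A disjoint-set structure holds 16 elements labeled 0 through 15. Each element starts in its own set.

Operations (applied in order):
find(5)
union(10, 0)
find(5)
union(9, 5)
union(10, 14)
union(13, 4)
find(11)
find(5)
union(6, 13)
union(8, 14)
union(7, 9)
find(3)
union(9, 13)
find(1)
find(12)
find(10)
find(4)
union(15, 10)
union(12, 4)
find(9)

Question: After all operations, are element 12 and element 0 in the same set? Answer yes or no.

Step 1: find(5) -> no change; set of 5 is {5}
Step 2: union(10, 0) -> merged; set of 10 now {0, 10}
Step 3: find(5) -> no change; set of 5 is {5}
Step 4: union(9, 5) -> merged; set of 9 now {5, 9}
Step 5: union(10, 14) -> merged; set of 10 now {0, 10, 14}
Step 6: union(13, 4) -> merged; set of 13 now {4, 13}
Step 7: find(11) -> no change; set of 11 is {11}
Step 8: find(5) -> no change; set of 5 is {5, 9}
Step 9: union(6, 13) -> merged; set of 6 now {4, 6, 13}
Step 10: union(8, 14) -> merged; set of 8 now {0, 8, 10, 14}
Step 11: union(7, 9) -> merged; set of 7 now {5, 7, 9}
Step 12: find(3) -> no change; set of 3 is {3}
Step 13: union(9, 13) -> merged; set of 9 now {4, 5, 6, 7, 9, 13}
Step 14: find(1) -> no change; set of 1 is {1}
Step 15: find(12) -> no change; set of 12 is {12}
Step 16: find(10) -> no change; set of 10 is {0, 8, 10, 14}
Step 17: find(4) -> no change; set of 4 is {4, 5, 6, 7, 9, 13}
Step 18: union(15, 10) -> merged; set of 15 now {0, 8, 10, 14, 15}
Step 19: union(12, 4) -> merged; set of 12 now {4, 5, 6, 7, 9, 12, 13}
Step 20: find(9) -> no change; set of 9 is {4, 5, 6, 7, 9, 12, 13}
Set of 12: {4, 5, 6, 7, 9, 12, 13}; 0 is not a member.

Answer: no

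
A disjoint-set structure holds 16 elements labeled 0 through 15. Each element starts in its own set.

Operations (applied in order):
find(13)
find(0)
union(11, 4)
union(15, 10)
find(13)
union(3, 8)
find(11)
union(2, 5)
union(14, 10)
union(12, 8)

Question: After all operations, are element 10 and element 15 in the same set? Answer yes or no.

Step 1: find(13) -> no change; set of 13 is {13}
Step 2: find(0) -> no change; set of 0 is {0}
Step 3: union(11, 4) -> merged; set of 11 now {4, 11}
Step 4: union(15, 10) -> merged; set of 15 now {10, 15}
Step 5: find(13) -> no change; set of 13 is {13}
Step 6: union(3, 8) -> merged; set of 3 now {3, 8}
Step 7: find(11) -> no change; set of 11 is {4, 11}
Step 8: union(2, 5) -> merged; set of 2 now {2, 5}
Step 9: union(14, 10) -> merged; set of 14 now {10, 14, 15}
Step 10: union(12, 8) -> merged; set of 12 now {3, 8, 12}
Set of 10: {10, 14, 15}; 15 is a member.

Answer: yes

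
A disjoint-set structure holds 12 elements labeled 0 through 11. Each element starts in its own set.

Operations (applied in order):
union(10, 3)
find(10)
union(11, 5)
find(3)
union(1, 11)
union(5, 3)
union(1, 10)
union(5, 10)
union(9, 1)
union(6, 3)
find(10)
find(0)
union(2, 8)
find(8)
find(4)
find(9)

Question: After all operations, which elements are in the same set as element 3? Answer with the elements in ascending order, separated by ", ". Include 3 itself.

Step 1: union(10, 3) -> merged; set of 10 now {3, 10}
Step 2: find(10) -> no change; set of 10 is {3, 10}
Step 3: union(11, 5) -> merged; set of 11 now {5, 11}
Step 4: find(3) -> no change; set of 3 is {3, 10}
Step 5: union(1, 11) -> merged; set of 1 now {1, 5, 11}
Step 6: union(5, 3) -> merged; set of 5 now {1, 3, 5, 10, 11}
Step 7: union(1, 10) -> already same set; set of 1 now {1, 3, 5, 10, 11}
Step 8: union(5, 10) -> already same set; set of 5 now {1, 3, 5, 10, 11}
Step 9: union(9, 1) -> merged; set of 9 now {1, 3, 5, 9, 10, 11}
Step 10: union(6, 3) -> merged; set of 6 now {1, 3, 5, 6, 9, 10, 11}
Step 11: find(10) -> no change; set of 10 is {1, 3, 5, 6, 9, 10, 11}
Step 12: find(0) -> no change; set of 0 is {0}
Step 13: union(2, 8) -> merged; set of 2 now {2, 8}
Step 14: find(8) -> no change; set of 8 is {2, 8}
Step 15: find(4) -> no change; set of 4 is {4}
Step 16: find(9) -> no change; set of 9 is {1, 3, 5, 6, 9, 10, 11}
Component of 3: {1, 3, 5, 6, 9, 10, 11}

Answer: 1, 3, 5, 6, 9, 10, 11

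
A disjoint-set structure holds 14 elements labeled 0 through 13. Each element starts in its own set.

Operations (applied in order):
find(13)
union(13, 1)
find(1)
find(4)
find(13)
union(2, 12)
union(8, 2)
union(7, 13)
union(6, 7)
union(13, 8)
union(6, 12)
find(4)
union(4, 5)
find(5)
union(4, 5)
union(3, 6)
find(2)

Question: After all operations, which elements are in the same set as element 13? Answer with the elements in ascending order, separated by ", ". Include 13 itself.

Answer: 1, 2, 3, 6, 7, 8, 12, 13

Derivation:
Step 1: find(13) -> no change; set of 13 is {13}
Step 2: union(13, 1) -> merged; set of 13 now {1, 13}
Step 3: find(1) -> no change; set of 1 is {1, 13}
Step 4: find(4) -> no change; set of 4 is {4}
Step 5: find(13) -> no change; set of 13 is {1, 13}
Step 6: union(2, 12) -> merged; set of 2 now {2, 12}
Step 7: union(8, 2) -> merged; set of 8 now {2, 8, 12}
Step 8: union(7, 13) -> merged; set of 7 now {1, 7, 13}
Step 9: union(6, 7) -> merged; set of 6 now {1, 6, 7, 13}
Step 10: union(13, 8) -> merged; set of 13 now {1, 2, 6, 7, 8, 12, 13}
Step 11: union(6, 12) -> already same set; set of 6 now {1, 2, 6, 7, 8, 12, 13}
Step 12: find(4) -> no change; set of 4 is {4}
Step 13: union(4, 5) -> merged; set of 4 now {4, 5}
Step 14: find(5) -> no change; set of 5 is {4, 5}
Step 15: union(4, 5) -> already same set; set of 4 now {4, 5}
Step 16: union(3, 6) -> merged; set of 3 now {1, 2, 3, 6, 7, 8, 12, 13}
Step 17: find(2) -> no change; set of 2 is {1, 2, 3, 6, 7, 8, 12, 13}
Component of 13: {1, 2, 3, 6, 7, 8, 12, 13}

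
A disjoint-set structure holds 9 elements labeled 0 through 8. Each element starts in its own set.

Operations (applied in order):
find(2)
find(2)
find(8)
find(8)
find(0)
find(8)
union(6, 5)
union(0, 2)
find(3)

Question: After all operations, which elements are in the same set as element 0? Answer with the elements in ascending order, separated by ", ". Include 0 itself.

Step 1: find(2) -> no change; set of 2 is {2}
Step 2: find(2) -> no change; set of 2 is {2}
Step 3: find(8) -> no change; set of 8 is {8}
Step 4: find(8) -> no change; set of 8 is {8}
Step 5: find(0) -> no change; set of 0 is {0}
Step 6: find(8) -> no change; set of 8 is {8}
Step 7: union(6, 5) -> merged; set of 6 now {5, 6}
Step 8: union(0, 2) -> merged; set of 0 now {0, 2}
Step 9: find(3) -> no change; set of 3 is {3}
Component of 0: {0, 2}

Answer: 0, 2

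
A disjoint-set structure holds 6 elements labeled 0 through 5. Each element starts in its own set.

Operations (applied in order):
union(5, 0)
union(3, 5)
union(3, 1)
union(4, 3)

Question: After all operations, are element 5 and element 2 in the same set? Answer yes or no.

Step 1: union(5, 0) -> merged; set of 5 now {0, 5}
Step 2: union(3, 5) -> merged; set of 3 now {0, 3, 5}
Step 3: union(3, 1) -> merged; set of 3 now {0, 1, 3, 5}
Step 4: union(4, 3) -> merged; set of 4 now {0, 1, 3, 4, 5}
Set of 5: {0, 1, 3, 4, 5}; 2 is not a member.

Answer: no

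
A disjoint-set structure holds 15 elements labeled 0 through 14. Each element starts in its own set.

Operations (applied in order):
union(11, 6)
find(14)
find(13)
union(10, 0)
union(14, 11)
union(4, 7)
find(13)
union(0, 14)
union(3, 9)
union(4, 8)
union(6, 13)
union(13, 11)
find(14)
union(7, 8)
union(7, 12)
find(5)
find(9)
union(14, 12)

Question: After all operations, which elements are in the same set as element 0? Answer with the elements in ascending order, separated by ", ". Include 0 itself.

Step 1: union(11, 6) -> merged; set of 11 now {6, 11}
Step 2: find(14) -> no change; set of 14 is {14}
Step 3: find(13) -> no change; set of 13 is {13}
Step 4: union(10, 0) -> merged; set of 10 now {0, 10}
Step 5: union(14, 11) -> merged; set of 14 now {6, 11, 14}
Step 6: union(4, 7) -> merged; set of 4 now {4, 7}
Step 7: find(13) -> no change; set of 13 is {13}
Step 8: union(0, 14) -> merged; set of 0 now {0, 6, 10, 11, 14}
Step 9: union(3, 9) -> merged; set of 3 now {3, 9}
Step 10: union(4, 8) -> merged; set of 4 now {4, 7, 8}
Step 11: union(6, 13) -> merged; set of 6 now {0, 6, 10, 11, 13, 14}
Step 12: union(13, 11) -> already same set; set of 13 now {0, 6, 10, 11, 13, 14}
Step 13: find(14) -> no change; set of 14 is {0, 6, 10, 11, 13, 14}
Step 14: union(7, 8) -> already same set; set of 7 now {4, 7, 8}
Step 15: union(7, 12) -> merged; set of 7 now {4, 7, 8, 12}
Step 16: find(5) -> no change; set of 5 is {5}
Step 17: find(9) -> no change; set of 9 is {3, 9}
Step 18: union(14, 12) -> merged; set of 14 now {0, 4, 6, 7, 8, 10, 11, 12, 13, 14}
Component of 0: {0, 4, 6, 7, 8, 10, 11, 12, 13, 14}

Answer: 0, 4, 6, 7, 8, 10, 11, 12, 13, 14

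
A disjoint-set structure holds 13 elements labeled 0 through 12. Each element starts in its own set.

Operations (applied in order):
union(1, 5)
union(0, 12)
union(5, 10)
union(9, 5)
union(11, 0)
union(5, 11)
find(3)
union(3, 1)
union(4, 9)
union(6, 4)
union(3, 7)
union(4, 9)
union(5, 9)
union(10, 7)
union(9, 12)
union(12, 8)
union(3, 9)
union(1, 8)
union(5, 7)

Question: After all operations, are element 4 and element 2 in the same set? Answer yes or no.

Step 1: union(1, 5) -> merged; set of 1 now {1, 5}
Step 2: union(0, 12) -> merged; set of 0 now {0, 12}
Step 3: union(5, 10) -> merged; set of 5 now {1, 5, 10}
Step 4: union(9, 5) -> merged; set of 9 now {1, 5, 9, 10}
Step 5: union(11, 0) -> merged; set of 11 now {0, 11, 12}
Step 6: union(5, 11) -> merged; set of 5 now {0, 1, 5, 9, 10, 11, 12}
Step 7: find(3) -> no change; set of 3 is {3}
Step 8: union(3, 1) -> merged; set of 3 now {0, 1, 3, 5, 9, 10, 11, 12}
Step 9: union(4, 9) -> merged; set of 4 now {0, 1, 3, 4, 5, 9, 10, 11, 12}
Step 10: union(6, 4) -> merged; set of 6 now {0, 1, 3, 4, 5, 6, 9, 10, 11, 12}
Step 11: union(3, 7) -> merged; set of 3 now {0, 1, 3, 4, 5, 6, 7, 9, 10, 11, 12}
Step 12: union(4, 9) -> already same set; set of 4 now {0, 1, 3, 4, 5, 6, 7, 9, 10, 11, 12}
Step 13: union(5, 9) -> already same set; set of 5 now {0, 1, 3, 4, 5, 6, 7, 9, 10, 11, 12}
Step 14: union(10, 7) -> already same set; set of 10 now {0, 1, 3, 4, 5, 6, 7, 9, 10, 11, 12}
Step 15: union(9, 12) -> already same set; set of 9 now {0, 1, 3, 4, 5, 6, 7, 9, 10, 11, 12}
Step 16: union(12, 8) -> merged; set of 12 now {0, 1, 3, 4, 5, 6, 7, 8, 9, 10, 11, 12}
Step 17: union(3, 9) -> already same set; set of 3 now {0, 1, 3, 4, 5, 6, 7, 8, 9, 10, 11, 12}
Step 18: union(1, 8) -> already same set; set of 1 now {0, 1, 3, 4, 5, 6, 7, 8, 9, 10, 11, 12}
Step 19: union(5, 7) -> already same set; set of 5 now {0, 1, 3, 4, 5, 6, 7, 8, 9, 10, 11, 12}
Set of 4: {0, 1, 3, 4, 5, 6, 7, 8, 9, 10, 11, 12}; 2 is not a member.

Answer: no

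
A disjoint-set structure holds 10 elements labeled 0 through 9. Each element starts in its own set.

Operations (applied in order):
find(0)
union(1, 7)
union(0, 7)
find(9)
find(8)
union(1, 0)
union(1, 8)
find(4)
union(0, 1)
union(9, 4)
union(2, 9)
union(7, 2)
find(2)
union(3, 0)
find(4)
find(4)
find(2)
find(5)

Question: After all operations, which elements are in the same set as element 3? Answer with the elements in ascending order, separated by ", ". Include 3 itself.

Step 1: find(0) -> no change; set of 0 is {0}
Step 2: union(1, 7) -> merged; set of 1 now {1, 7}
Step 3: union(0, 7) -> merged; set of 0 now {0, 1, 7}
Step 4: find(9) -> no change; set of 9 is {9}
Step 5: find(8) -> no change; set of 8 is {8}
Step 6: union(1, 0) -> already same set; set of 1 now {0, 1, 7}
Step 7: union(1, 8) -> merged; set of 1 now {0, 1, 7, 8}
Step 8: find(4) -> no change; set of 4 is {4}
Step 9: union(0, 1) -> already same set; set of 0 now {0, 1, 7, 8}
Step 10: union(9, 4) -> merged; set of 9 now {4, 9}
Step 11: union(2, 9) -> merged; set of 2 now {2, 4, 9}
Step 12: union(7, 2) -> merged; set of 7 now {0, 1, 2, 4, 7, 8, 9}
Step 13: find(2) -> no change; set of 2 is {0, 1, 2, 4, 7, 8, 9}
Step 14: union(3, 0) -> merged; set of 3 now {0, 1, 2, 3, 4, 7, 8, 9}
Step 15: find(4) -> no change; set of 4 is {0, 1, 2, 3, 4, 7, 8, 9}
Step 16: find(4) -> no change; set of 4 is {0, 1, 2, 3, 4, 7, 8, 9}
Step 17: find(2) -> no change; set of 2 is {0, 1, 2, 3, 4, 7, 8, 9}
Step 18: find(5) -> no change; set of 5 is {5}
Component of 3: {0, 1, 2, 3, 4, 7, 8, 9}

Answer: 0, 1, 2, 3, 4, 7, 8, 9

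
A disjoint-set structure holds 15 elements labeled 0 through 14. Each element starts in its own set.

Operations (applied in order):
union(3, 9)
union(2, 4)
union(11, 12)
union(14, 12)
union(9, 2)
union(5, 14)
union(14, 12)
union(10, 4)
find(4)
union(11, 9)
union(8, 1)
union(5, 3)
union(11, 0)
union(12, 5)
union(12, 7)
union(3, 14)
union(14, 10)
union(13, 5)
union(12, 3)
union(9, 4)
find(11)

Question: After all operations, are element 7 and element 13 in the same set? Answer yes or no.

Step 1: union(3, 9) -> merged; set of 3 now {3, 9}
Step 2: union(2, 4) -> merged; set of 2 now {2, 4}
Step 3: union(11, 12) -> merged; set of 11 now {11, 12}
Step 4: union(14, 12) -> merged; set of 14 now {11, 12, 14}
Step 5: union(9, 2) -> merged; set of 9 now {2, 3, 4, 9}
Step 6: union(5, 14) -> merged; set of 5 now {5, 11, 12, 14}
Step 7: union(14, 12) -> already same set; set of 14 now {5, 11, 12, 14}
Step 8: union(10, 4) -> merged; set of 10 now {2, 3, 4, 9, 10}
Step 9: find(4) -> no change; set of 4 is {2, 3, 4, 9, 10}
Step 10: union(11, 9) -> merged; set of 11 now {2, 3, 4, 5, 9, 10, 11, 12, 14}
Step 11: union(8, 1) -> merged; set of 8 now {1, 8}
Step 12: union(5, 3) -> already same set; set of 5 now {2, 3, 4, 5, 9, 10, 11, 12, 14}
Step 13: union(11, 0) -> merged; set of 11 now {0, 2, 3, 4, 5, 9, 10, 11, 12, 14}
Step 14: union(12, 5) -> already same set; set of 12 now {0, 2, 3, 4, 5, 9, 10, 11, 12, 14}
Step 15: union(12, 7) -> merged; set of 12 now {0, 2, 3, 4, 5, 7, 9, 10, 11, 12, 14}
Step 16: union(3, 14) -> already same set; set of 3 now {0, 2, 3, 4, 5, 7, 9, 10, 11, 12, 14}
Step 17: union(14, 10) -> already same set; set of 14 now {0, 2, 3, 4, 5, 7, 9, 10, 11, 12, 14}
Step 18: union(13, 5) -> merged; set of 13 now {0, 2, 3, 4, 5, 7, 9, 10, 11, 12, 13, 14}
Step 19: union(12, 3) -> already same set; set of 12 now {0, 2, 3, 4, 5, 7, 9, 10, 11, 12, 13, 14}
Step 20: union(9, 4) -> already same set; set of 9 now {0, 2, 3, 4, 5, 7, 9, 10, 11, 12, 13, 14}
Step 21: find(11) -> no change; set of 11 is {0, 2, 3, 4, 5, 7, 9, 10, 11, 12, 13, 14}
Set of 7: {0, 2, 3, 4, 5, 7, 9, 10, 11, 12, 13, 14}; 13 is a member.

Answer: yes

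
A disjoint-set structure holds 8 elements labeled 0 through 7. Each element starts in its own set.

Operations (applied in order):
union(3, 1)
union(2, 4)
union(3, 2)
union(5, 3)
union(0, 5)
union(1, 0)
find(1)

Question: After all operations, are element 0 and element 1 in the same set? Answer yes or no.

Step 1: union(3, 1) -> merged; set of 3 now {1, 3}
Step 2: union(2, 4) -> merged; set of 2 now {2, 4}
Step 3: union(3, 2) -> merged; set of 3 now {1, 2, 3, 4}
Step 4: union(5, 3) -> merged; set of 5 now {1, 2, 3, 4, 5}
Step 5: union(0, 5) -> merged; set of 0 now {0, 1, 2, 3, 4, 5}
Step 6: union(1, 0) -> already same set; set of 1 now {0, 1, 2, 3, 4, 5}
Step 7: find(1) -> no change; set of 1 is {0, 1, 2, 3, 4, 5}
Set of 0: {0, 1, 2, 3, 4, 5}; 1 is a member.

Answer: yes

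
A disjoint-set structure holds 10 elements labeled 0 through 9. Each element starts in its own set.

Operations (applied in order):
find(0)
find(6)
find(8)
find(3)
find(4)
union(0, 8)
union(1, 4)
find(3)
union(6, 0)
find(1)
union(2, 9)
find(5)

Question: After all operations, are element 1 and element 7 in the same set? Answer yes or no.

Step 1: find(0) -> no change; set of 0 is {0}
Step 2: find(6) -> no change; set of 6 is {6}
Step 3: find(8) -> no change; set of 8 is {8}
Step 4: find(3) -> no change; set of 3 is {3}
Step 5: find(4) -> no change; set of 4 is {4}
Step 6: union(0, 8) -> merged; set of 0 now {0, 8}
Step 7: union(1, 4) -> merged; set of 1 now {1, 4}
Step 8: find(3) -> no change; set of 3 is {3}
Step 9: union(6, 0) -> merged; set of 6 now {0, 6, 8}
Step 10: find(1) -> no change; set of 1 is {1, 4}
Step 11: union(2, 9) -> merged; set of 2 now {2, 9}
Step 12: find(5) -> no change; set of 5 is {5}
Set of 1: {1, 4}; 7 is not a member.

Answer: no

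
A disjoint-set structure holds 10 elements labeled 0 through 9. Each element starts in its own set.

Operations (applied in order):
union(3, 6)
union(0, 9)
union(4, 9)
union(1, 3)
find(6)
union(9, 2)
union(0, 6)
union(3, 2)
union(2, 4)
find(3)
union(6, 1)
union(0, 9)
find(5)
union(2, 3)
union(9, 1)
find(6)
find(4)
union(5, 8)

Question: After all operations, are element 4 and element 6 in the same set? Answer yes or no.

Step 1: union(3, 6) -> merged; set of 3 now {3, 6}
Step 2: union(0, 9) -> merged; set of 0 now {0, 9}
Step 3: union(4, 9) -> merged; set of 4 now {0, 4, 9}
Step 4: union(1, 3) -> merged; set of 1 now {1, 3, 6}
Step 5: find(6) -> no change; set of 6 is {1, 3, 6}
Step 6: union(9, 2) -> merged; set of 9 now {0, 2, 4, 9}
Step 7: union(0, 6) -> merged; set of 0 now {0, 1, 2, 3, 4, 6, 9}
Step 8: union(3, 2) -> already same set; set of 3 now {0, 1, 2, 3, 4, 6, 9}
Step 9: union(2, 4) -> already same set; set of 2 now {0, 1, 2, 3, 4, 6, 9}
Step 10: find(3) -> no change; set of 3 is {0, 1, 2, 3, 4, 6, 9}
Step 11: union(6, 1) -> already same set; set of 6 now {0, 1, 2, 3, 4, 6, 9}
Step 12: union(0, 9) -> already same set; set of 0 now {0, 1, 2, 3, 4, 6, 9}
Step 13: find(5) -> no change; set of 5 is {5}
Step 14: union(2, 3) -> already same set; set of 2 now {0, 1, 2, 3, 4, 6, 9}
Step 15: union(9, 1) -> already same set; set of 9 now {0, 1, 2, 3, 4, 6, 9}
Step 16: find(6) -> no change; set of 6 is {0, 1, 2, 3, 4, 6, 9}
Step 17: find(4) -> no change; set of 4 is {0, 1, 2, 3, 4, 6, 9}
Step 18: union(5, 8) -> merged; set of 5 now {5, 8}
Set of 4: {0, 1, 2, 3, 4, 6, 9}; 6 is a member.

Answer: yes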